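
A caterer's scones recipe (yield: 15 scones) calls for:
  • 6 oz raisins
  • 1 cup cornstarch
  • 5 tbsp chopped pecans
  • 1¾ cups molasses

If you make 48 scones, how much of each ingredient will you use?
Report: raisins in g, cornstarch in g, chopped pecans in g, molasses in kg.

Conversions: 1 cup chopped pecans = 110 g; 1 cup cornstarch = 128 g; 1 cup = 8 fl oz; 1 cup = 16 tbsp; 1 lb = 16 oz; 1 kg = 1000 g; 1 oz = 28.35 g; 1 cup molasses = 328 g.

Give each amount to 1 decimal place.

Scaling factor: 48/15 = 16/5 = 3.2.
raisins: 6 oz × 16/5 × 28.35 g/oz ≈ 544.3 g
cornstarch: 1 cup × 16/5 × 128 g/cup = 409.6 g
chopped pecans: 5 tbsp × 16/5 ÷ 16 tbsp/cup × 110 g/cup = 110.0 g
molasses: 1.75 cup × 16/5 × 328 g/cup ÷ 1000 g/kg ≈ 1.8 kg

raisins: 544.3 g; cornstarch: 409.6 g; chopped pecans: 110.0 g; molasses: 1.8 kg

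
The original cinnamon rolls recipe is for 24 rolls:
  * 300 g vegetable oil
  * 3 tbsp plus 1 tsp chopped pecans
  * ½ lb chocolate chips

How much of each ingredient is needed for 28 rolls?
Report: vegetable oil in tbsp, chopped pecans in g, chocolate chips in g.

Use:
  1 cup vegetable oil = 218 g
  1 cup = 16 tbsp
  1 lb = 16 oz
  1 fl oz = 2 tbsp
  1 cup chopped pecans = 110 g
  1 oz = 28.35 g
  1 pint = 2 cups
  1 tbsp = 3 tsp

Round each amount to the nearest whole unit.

vegetable oil: 26 tbsp; chopped pecans: 27 g; chocolate chips: 265 g

Scaling factor: 28/24 = 7/6.
vegetable oil: 300 g × 7/6 ÷ 218 g/cup × 16 tbsp/cup ≈ 26 tbsp
chopped pecans: (3 tbsp + 1 tsp = 10/3 tbsp) × 7/6 ÷ 16 tbsp/cup × 110 g/cup ≈ 27 g
chocolate chips: 0.5 lb × 7/6 × 16 oz/lb × 28.35 g/oz ≈ 265 g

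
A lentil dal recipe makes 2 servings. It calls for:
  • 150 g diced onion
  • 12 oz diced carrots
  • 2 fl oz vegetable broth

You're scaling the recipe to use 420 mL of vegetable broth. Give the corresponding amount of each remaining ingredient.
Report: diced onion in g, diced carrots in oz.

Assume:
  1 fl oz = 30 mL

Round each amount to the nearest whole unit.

The original recipe has 60 mL of vegetable broth, so the scaling factor is 420 ÷ 60 = 7.
diced onion: 150 g × 7 = 1050 g
diced carrots: 12 oz × 7 = 84 oz

diced onion: 1050 g; diced carrots: 84 oz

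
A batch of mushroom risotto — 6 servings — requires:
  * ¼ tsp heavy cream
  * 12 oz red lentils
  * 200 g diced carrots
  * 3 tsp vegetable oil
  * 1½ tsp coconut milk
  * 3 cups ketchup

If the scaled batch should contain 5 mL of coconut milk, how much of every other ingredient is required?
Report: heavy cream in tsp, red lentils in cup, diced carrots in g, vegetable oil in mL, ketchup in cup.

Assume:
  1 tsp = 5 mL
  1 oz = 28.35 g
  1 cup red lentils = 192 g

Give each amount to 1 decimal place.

heavy cream: 0.2 tsp; red lentils: 1.2 cup; diced carrots: 133.3 g; vegetable oil: 10.0 mL; ketchup: 2.0 cup

The original recipe has 7.5 mL of coconut milk, so the scaling factor is 5 ÷ 7.5 = 2/3.
heavy cream: 0.25 tsp × 2/3 ≈ 0.2 tsp
red lentils: 12 oz × 2/3 × 28.35 g/oz ÷ 192 g/cup ≈ 1.2 cup
diced carrots: 200 g × 2/3 ≈ 133.3 g
vegetable oil: 3 tsp × 2/3 × 5 mL/tsp = 10.0 mL
ketchup: 3 cup × 2/3 = 2.0 cup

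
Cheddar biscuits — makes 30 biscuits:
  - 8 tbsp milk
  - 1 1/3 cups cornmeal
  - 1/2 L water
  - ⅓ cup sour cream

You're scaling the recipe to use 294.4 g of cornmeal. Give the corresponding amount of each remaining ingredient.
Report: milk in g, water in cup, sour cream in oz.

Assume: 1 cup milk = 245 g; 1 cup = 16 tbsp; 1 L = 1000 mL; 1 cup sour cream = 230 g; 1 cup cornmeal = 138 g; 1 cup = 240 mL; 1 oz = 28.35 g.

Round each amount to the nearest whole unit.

The original recipe has 184 g of cornmeal, so the scaling factor is 294.4 ÷ 184 = 8/5 = 1.6.
milk: 8 tbsp × 8/5 ÷ 16 tbsp/cup × 245 g/cup = 196 g
water: 0.5 L × 8/5 × 1000 mL/L ÷ 240 mL/cup ≈ 3 cup
sour cream: 1/3 cup × 8/5 × 230 g/cup ÷ 28.35 g/oz ≈ 4 oz

milk: 196 g; water: 3 cup; sour cream: 4 oz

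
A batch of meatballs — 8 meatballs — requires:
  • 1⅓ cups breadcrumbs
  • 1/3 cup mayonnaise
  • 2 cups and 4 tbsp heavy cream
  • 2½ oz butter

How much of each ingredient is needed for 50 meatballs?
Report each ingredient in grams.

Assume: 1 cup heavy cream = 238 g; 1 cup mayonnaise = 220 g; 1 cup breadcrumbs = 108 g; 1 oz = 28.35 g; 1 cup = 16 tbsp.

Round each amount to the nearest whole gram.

breadcrumbs: 900 g; mayonnaise: 458 g; heavy cream: 3347 g; butter: 443 g

Scaling factor: 50/8 = 25/4 = 6.25.
breadcrumbs: 4/3 cup × 25/4 × 108 g/cup = 900 g
mayonnaise: 1/3 cup × 25/4 × 220 g/cup ≈ 458 g
heavy cream: (2 cup + 4 tbsp = 2.25 cup) × 25/4 × 238 g/cup ≈ 3347 g
butter: 2.5 oz × 25/4 × 28.35 g/oz ≈ 443 g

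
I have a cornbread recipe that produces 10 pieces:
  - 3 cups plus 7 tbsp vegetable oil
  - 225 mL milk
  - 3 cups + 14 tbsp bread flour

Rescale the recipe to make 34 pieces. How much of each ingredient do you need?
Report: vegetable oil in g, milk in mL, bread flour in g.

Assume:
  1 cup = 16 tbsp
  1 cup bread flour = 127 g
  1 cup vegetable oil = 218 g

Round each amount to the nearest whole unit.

Scaling factor: 34/10 = 17/5 = 3.4.
vegetable oil: (3 cup + 7 tbsp = 3.4375 cup) × 17/5 × 218 g/cup ≈ 2548 g
milk: 225 mL × 17/5 = 765 mL
bread flour: (3 cup + 14 tbsp = 3.875 cup) × 17/5 × 127 g/cup ≈ 1673 g

vegetable oil: 2548 g; milk: 765 mL; bread flour: 1673 g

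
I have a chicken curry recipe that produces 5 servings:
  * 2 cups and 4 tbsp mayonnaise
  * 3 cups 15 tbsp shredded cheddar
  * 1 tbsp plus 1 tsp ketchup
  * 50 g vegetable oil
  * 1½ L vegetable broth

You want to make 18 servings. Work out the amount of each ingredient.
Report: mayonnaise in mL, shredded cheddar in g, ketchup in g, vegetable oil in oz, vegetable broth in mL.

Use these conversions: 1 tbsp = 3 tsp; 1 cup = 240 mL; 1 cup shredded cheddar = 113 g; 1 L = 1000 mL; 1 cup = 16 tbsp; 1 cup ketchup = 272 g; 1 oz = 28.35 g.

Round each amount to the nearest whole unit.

mayonnaise: 1944 mL; shredded cheddar: 1602 g; ketchup: 82 g; vegetable oil: 6 oz; vegetable broth: 5400 mL

Scaling factor: 18/5 = 3.6.
mayonnaise: (2 cup + 4 tbsp = 2.25 cup) × 18/5 × 240 mL/cup = 1944 mL
shredded cheddar: (3 cup + 15 tbsp = 3.9375 cup) × 18/5 × 113 g/cup ≈ 1602 g
ketchup: (1 tbsp + 1 tsp = 4/3 tbsp) × 18/5 ÷ 16 tbsp/cup × 272 g/cup ≈ 82 g
vegetable oil: 50 g × 18/5 ÷ 28.35 g/oz ≈ 6 oz
vegetable broth: 1.5 L × 18/5 × 1000 mL/L = 5400 mL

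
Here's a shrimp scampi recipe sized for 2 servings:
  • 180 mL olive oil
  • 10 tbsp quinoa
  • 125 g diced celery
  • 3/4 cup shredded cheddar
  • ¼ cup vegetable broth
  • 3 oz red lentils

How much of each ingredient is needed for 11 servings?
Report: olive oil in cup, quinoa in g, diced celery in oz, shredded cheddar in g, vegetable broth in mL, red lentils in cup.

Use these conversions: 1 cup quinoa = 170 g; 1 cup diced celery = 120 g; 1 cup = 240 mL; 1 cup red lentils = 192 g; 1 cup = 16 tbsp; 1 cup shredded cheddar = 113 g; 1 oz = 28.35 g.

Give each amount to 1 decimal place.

olive oil: 4.1 cup; quinoa: 584.4 g; diced celery: 24.3 oz; shredded cheddar: 466.1 g; vegetable broth: 330.0 mL; red lentils: 2.4 cup

Scaling factor: 11/2 = 5.5.
olive oil: 180 mL × 11/2 ÷ 240 mL/cup ≈ 4.1 cup
quinoa: 10 tbsp × 11/2 ÷ 16 tbsp/cup × 170 g/cup ≈ 584.4 g
diced celery: 125 g × 11/2 ÷ 28.35 g/oz ≈ 24.3 oz
shredded cheddar: 0.75 cup × 11/2 × 113 g/cup ≈ 466.1 g
vegetable broth: 0.25 cup × 11/2 × 240 mL/cup = 330.0 mL
red lentils: 3 oz × 11/2 × 28.35 g/oz ÷ 192 g/cup ≈ 2.4 cup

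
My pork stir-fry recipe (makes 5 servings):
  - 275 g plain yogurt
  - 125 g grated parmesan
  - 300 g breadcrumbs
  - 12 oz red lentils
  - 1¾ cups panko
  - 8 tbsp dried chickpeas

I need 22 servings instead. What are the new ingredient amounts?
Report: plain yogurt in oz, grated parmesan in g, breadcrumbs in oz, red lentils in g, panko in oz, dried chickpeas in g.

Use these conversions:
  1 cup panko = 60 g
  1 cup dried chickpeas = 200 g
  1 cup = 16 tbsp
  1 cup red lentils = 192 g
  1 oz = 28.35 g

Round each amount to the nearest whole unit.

plain yogurt: 43 oz; grated parmesan: 550 g; breadcrumbs: 47 oz; red lentils: 1497 g; panko: 16 oz; dried chickpeas: 440 g

Scaling factor: 22/5 = 4.4.
plain yogurt: 275 g × 22/5 ÷ 28.35 g/oz ≈ 43 oz
grated parmesan: 125 g × 22/5 = 550 g
breadcrumbs: 300 g × 22/5 ÷ 28.35 g/oz ≈ 47 oz
red lentils: 12 oz × 22/5 × 28.35 g/oz ≈ 1497 g
panko: 1.75 cup × 22/5 × 60 g/cup ÷ 28.35 g/oz ≈ 16 oz
dried chickpeas: 8 tbsp × 22/5 ÷ 16 tbsp/cup × 200 g/cup = 440 g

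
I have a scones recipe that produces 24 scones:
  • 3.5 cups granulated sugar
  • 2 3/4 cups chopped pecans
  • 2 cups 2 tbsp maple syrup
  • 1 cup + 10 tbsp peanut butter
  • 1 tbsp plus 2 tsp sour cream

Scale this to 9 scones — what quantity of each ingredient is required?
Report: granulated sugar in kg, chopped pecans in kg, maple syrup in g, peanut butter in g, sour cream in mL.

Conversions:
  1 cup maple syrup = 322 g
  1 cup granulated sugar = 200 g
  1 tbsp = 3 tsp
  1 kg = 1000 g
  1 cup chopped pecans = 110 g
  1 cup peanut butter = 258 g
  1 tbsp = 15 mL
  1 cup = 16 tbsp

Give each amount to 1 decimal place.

Scaling factor: 9/24 = 3/8 = 0.375.
granulated sugar: 3.5 cup × 3/8 × 200 g/cup ÷ 1000 g/kg ≈ 0.3 kg
chopped pecans: 2.75 cup × 3/8 × 110 g/cup ÷ 1000 g/kg ≈ 0.1 kg
maple syrup: (2 cup + 2 tbsp = 2.125 cup) × 3/8 × 322 g/cup ≈ 256.6 g
peanut butter: (1 cup + 10 tbsp = 1.625 cup) × 3/8 × 258 g/cup ≈ 157.2 g
sour cream: (1 tbsp + 2 tsp = 5/3 tbsp) × 3/8 × 15 mL/tbsp ≈ 9.4 mL

granulated sugar: 0.3 kg; chopped pecans: 0.1 kg; maple syrup: 256.6 g; peanut butter: 157.2 g; sour cream: 9.4 mL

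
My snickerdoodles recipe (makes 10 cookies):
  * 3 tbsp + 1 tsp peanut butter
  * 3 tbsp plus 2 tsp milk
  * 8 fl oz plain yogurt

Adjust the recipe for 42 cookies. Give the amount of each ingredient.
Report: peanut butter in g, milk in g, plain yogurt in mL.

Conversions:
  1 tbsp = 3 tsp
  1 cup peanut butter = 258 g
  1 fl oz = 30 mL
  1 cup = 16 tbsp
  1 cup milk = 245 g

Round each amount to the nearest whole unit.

peanut butter: 226 g; milk: 236 g; plain yogurt: 1008 mL

Scaling factor: 42/10 = 21/5 = 4.2.
peanut butter: (3 tbsp + 1 tsp = 10/3 tbsp) × 21/5 ÷ 16 tbsp/cup × 258 g/cup ≈ 226 g
milk: (3 tbsp + 2 tsp = 11/3 tbsp) × 21/5 ÷ 16 tbsp/cup × 245 g/cup ≈ 236 g
plain yogurt: 8 fl oz × 21/5 × 30 mL/fl oz = 1008 mL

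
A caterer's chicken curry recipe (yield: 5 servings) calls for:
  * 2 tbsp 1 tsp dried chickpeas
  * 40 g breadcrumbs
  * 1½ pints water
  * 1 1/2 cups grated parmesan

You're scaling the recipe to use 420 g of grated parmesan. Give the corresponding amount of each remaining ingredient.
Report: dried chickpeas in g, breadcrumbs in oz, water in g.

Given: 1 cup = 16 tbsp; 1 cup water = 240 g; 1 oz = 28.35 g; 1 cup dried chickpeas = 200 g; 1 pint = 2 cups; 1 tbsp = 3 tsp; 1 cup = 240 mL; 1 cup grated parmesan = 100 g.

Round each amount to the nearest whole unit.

The original recipe has 150 g of grated parmesan, so the scaling factor is 420 ÷ 150 = 14/5 = 2.8.
dried chickpeas: (2 tbsp + 1 tsp = 7/3 tbsp) × 14/5 ÷ 16 tbsp/cup × 200 g/cup ≈ 82 g
breadcrumbs: 40 g × 14/5 ÷ 28.35 g/oz ≈ 4 oz
water: 1.5 pint × 14/5 × 2 cup/pint × 240 g/cup = 2016 g

dried chickpeas: 82 g; breadcrumbs: 4 oz; water: 2016 g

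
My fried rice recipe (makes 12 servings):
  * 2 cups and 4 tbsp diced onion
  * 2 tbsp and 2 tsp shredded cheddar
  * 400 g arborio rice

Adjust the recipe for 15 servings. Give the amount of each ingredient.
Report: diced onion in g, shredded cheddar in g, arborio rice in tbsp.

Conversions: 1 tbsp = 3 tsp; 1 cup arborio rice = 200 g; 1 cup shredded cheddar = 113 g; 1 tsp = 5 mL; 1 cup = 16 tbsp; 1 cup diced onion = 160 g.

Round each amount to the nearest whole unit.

Scaling factor: 15/12 = 5/4 = 1.25.
diced onion: (2 cup + 4 tbsp = 2.25 cup) × 5/4 × 160 g/cup = 450 g
shredded cheddar: (2 tbsp + 2 tsp = 8/3 tbsp) × 5/4 ÷ 16 tbsp/cup × 113 g/cup ≈ 24 g
arborio rice: 400 g × 5/4 ÷ 200 g/cup × 16 tbsp/cup = 40 tbsp

diced onion: 450 g; shredded cheddar: 24 g; arborio rice: 40 tbsp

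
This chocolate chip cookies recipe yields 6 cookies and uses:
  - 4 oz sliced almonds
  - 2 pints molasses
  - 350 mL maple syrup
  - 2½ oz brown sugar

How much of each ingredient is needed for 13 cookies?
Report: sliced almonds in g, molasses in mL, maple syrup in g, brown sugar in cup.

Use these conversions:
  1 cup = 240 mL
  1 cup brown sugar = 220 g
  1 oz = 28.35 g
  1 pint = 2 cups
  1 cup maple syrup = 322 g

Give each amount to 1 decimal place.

Scaling factor: 13/6.
sliced almonds: 4 oz × 13/6 × 28.35 g/oz = 245.7 g
molasses: 2 pint × 13/6 × 2 cup/pint × 240 mL/cup = 2080.0 mL
maple syrup: 350 mL × 13/6 ÷ 240 mL/cup × 322 g/cup ≈ 1017.4 g
brown sugar: 2.5 oz × 13/6 × 28.35 g/oz ÷ 220 g/cup ≈ 0.7 cup

sliced almonds: 245.7 g; molasses: 2080.0 mL; maple syrup: 1017.4 g; brown sugar: 0.7 cup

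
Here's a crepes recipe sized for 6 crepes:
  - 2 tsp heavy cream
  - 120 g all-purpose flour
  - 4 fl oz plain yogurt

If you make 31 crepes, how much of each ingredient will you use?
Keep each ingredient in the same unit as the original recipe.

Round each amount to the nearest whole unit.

heavy cream: 10 tsp; all-purpose flour: 620 g; plain yogurt: 21 fl oz

Scaling factor: 31/6.
heavy cream: 2 tsp × 31/6 ≈ 10 tsp
all-purpose flour: 120 g × 31/6 = 620 g
plain yogurt: 4 fl oz × 31/6 ≈ 21 fl oz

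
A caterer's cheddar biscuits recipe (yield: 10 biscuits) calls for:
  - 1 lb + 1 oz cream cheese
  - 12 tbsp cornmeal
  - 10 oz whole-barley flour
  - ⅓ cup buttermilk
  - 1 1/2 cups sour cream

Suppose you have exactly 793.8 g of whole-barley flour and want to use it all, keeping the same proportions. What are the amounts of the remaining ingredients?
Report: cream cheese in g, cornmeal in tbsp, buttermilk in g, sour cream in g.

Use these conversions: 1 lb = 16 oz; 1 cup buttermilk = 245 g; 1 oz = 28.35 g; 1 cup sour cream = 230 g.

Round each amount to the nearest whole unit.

The original recipe has 283.5 g of whole-barley flour, so the scaling factor is 793.8 ÷ 283.5 = 14/5 = 2.8.
cream cheese: (1 lb + 1 oz = 1.0625 lb) × 14/5 × 16 oz/lb × 28.35 g/oz ≈ 1349 g
cornmeal: 12 tbsp × 14/5 ≈ 34 tbsp
buttermilk: 1/3 cup × 14/5 × 245 g/cup ≈ 229 g
sour cream: 1.5 cup × 14/5 × 230 g/cup = 966 g

cream cheese: 1349 g; cornmeal: 34 tbsp; buttermilk: 229 g; sour cream: 966 g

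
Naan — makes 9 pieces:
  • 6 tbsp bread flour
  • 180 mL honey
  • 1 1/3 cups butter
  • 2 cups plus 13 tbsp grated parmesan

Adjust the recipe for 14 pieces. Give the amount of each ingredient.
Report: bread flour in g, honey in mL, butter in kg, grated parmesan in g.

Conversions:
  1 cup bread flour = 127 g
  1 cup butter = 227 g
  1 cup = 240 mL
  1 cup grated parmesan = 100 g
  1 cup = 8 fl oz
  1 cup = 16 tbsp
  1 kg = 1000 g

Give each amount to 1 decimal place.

Scaling factor: 14/9.
bread flour: 6 tbsp × 14/9 ÷ 16 tbsp/cup × 127 g/cup ≈ 74.1 g
honey: 180 mL × 14/9 = 280.0 mL
butter: 4/3 cup × 14/9 × 227 g/cup ÷ 1000 g/kg ≈ 0.5 kg
grated parmesan: (2 cup + 13 tbsp = 2.8125 cup) × 14/9 × 100 g/cup = 437.5 g

bread flour: 74.1 g; honey: 280.0 mL; butter: 0.5 kg; grated parmesan: 437.5 g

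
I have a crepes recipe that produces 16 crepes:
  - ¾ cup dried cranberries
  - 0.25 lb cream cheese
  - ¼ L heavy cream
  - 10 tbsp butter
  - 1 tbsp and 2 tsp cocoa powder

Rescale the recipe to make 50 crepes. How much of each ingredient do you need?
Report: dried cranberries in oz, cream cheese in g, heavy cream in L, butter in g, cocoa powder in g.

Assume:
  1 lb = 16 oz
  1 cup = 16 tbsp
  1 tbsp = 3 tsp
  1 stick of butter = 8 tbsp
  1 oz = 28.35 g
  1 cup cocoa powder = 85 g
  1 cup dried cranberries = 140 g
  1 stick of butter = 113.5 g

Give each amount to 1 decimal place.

dried cranberries: 11.6 oz; cream cheese: 354.4 g; heavy cream: 0.8 L; butter: 443.4 g; cocoa powder: 27.7 g

Scaling factor: 50/16 = 25/8 = 3.125.
dried cranberries: 0.75 cup × 25/8 × 140 g/cup ÷ 28.35 g/oz ≈ 11.6 oz
cream cheese: 0.25 lb × 25/8 × 16 oz/lb × 28.35 g/oz ≈ 354.4 g
heavy cream: 0.25 L × 25/8 ≈ 0.8 L
butter: 10 tbsp × 25/8 ÷ 8 tbsp/stick × 113.5 g/stick ≈ 443.4 g
cocoa powder: (1 tbsp + 2 tsp = 5/3 tbsp) × 25/8 ÷ 16 tbsp/cup × 85 g/cup ≈ 27.7 g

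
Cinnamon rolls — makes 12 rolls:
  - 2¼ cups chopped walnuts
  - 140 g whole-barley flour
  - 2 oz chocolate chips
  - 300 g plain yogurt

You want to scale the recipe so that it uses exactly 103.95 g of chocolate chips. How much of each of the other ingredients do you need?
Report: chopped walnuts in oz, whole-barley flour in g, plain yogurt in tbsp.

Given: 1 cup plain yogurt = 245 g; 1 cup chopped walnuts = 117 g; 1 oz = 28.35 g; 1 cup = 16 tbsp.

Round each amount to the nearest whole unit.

chopped walnuts: 17 oz; whole-barley flour: 257 g; plain yogurt: 36 tbsp

The original recipe has 56.7 g of chocolate chips, so the scaling factor is 103.95 ÷ 56.7 = 11/6.
chopped walnuts: 2.25 cup × 11/6 × 117 g/cup ÷ 28.35 g/oz ≈ 17 oz
whole-barley flour: 140 g × 11/6 ≈ 257 g
plain yogurt: 300 g × 11/6 ÷ 245 g/cup × 16 tbsp/cup ≈ 36 tbsp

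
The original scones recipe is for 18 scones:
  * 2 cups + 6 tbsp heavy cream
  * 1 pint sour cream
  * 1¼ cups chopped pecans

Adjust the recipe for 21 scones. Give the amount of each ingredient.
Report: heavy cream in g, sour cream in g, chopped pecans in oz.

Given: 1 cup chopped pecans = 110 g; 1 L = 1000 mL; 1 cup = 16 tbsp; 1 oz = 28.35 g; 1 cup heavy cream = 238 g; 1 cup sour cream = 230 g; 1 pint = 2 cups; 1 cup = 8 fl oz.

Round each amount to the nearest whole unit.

heavy cream: 659 g; sour cream: 537 g; chopped pecans: 6 oz

Scaling factor: 21/18 = 7/6.
heavy cream: (2 cup + 6 tbsp = 2.375 cup) × 7/6 × 238 g/cup ≈ 659 g
sour cream: 1 pint × 7/6 × 2 cup/pint × 230 g/cup ≈ 537 g
chopped pecans: 1.25 cup × 7/6 × 110 g/cup ÷ 28.35 g/oz ≈ 6 oz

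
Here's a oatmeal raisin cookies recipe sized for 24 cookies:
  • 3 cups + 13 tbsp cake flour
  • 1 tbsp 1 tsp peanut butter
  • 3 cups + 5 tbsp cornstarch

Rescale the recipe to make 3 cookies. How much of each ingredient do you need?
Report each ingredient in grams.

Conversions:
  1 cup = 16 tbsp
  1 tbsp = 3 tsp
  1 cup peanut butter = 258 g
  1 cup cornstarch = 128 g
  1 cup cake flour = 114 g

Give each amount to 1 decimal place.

cake flour: 54.3 g; peanut butter: 2.7 g; cornstarch: 53.0 g

Scaling factor: 3/24 = 1/8 = 0.125.
cake flour: (3 cup + 13 tbsp = 3.8125 cup) × 1/8 × 114 g/cup ≈ 54.3 g
peanut butter: (1 tbsp + 1 tsp = 4/3 tbsp) × 1/8 ÷ 16 tbsp/cup × 258 g/cup ≈ 2.7 g
cornstarch: (3 cup + 5 tbsp = 3.3125 cup) × 1/8 × 128 g/cup = 53.0 g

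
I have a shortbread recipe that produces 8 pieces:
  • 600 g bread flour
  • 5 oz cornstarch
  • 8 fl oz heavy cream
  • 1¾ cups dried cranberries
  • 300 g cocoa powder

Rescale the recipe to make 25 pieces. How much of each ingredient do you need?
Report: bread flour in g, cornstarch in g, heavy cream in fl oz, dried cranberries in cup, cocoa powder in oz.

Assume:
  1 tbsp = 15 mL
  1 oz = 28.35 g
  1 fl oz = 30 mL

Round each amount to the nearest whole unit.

Scaling factor: 25/8 = 3.125.
bread flour: 600 g × 25/8 = 1875 g
cornstarch: 5 oz × 25/8 × 28.35 g/oz ≈ 443 g
heavy cream: 8 fl oz × 25/8 = 25 fl oz
dried cranberries: 1.75 cup × 25/8 ≈ 5 cup
cocoa powder: 300 g × 25/8 ÷ 28.35 g/oz ≈ 33 oz

bread flour: 1875 g; cornstarch: 443 g; heavy cream: 25 fl oz; dried cranberries: 5 cup; cocoa powder: 33 oz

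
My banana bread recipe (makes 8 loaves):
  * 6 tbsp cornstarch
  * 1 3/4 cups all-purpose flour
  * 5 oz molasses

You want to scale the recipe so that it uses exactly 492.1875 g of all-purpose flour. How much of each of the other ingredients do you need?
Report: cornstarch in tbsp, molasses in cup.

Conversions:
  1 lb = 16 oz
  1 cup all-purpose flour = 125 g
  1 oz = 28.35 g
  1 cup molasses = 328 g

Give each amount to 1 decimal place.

The original recipe has 218.75 g of all-purpose flour, so the scaling factor is 492.1875 ÷ 218.75 = 9/4 = 2.25.
cornstarch: 6 tbsp × 9/4 = 13.5 tbsp
molasses: 5 oz × 9/4 × 28.35 g/oz ÷ 328 g/cup ≈ 1.0 cup

cornstarch: 13.5 tbsp; molasses: 1.0 cup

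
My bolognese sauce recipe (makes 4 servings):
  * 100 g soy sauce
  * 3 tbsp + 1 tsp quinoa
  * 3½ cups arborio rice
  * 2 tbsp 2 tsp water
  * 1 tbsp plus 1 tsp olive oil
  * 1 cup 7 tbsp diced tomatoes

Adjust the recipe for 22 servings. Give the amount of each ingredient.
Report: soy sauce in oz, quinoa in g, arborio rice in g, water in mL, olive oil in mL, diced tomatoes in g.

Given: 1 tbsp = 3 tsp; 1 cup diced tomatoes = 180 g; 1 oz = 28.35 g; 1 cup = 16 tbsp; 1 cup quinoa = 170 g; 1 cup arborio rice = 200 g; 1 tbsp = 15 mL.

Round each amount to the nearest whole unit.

soy sauce: 19 oz; quinoa: 195 g; arborio rice: 3850 g; water: 220 mL; olive oil: 110 mL; diced tomatoes: 1423 g

Scaling factor: 22/4 = 11/2 = 5.5.
soy sauce: 100 g × 11/2 ÷ 28.35 g/oz ≈ 19 oz
quinoa: (3 tbsp + 1 tsp = 10/3 tbsp) × 11/2 ÷ 16 tbsp/cup × 170 g/cup ≈ 195 g
arborio rice: 3.5 cup × 11/2 × 200 g/cup = 3850 g
water: (2 tbsp + 2 tsp = 8/3 tbsp) × 11/2 × 15 mL/tbsp = 220 mL
olive oil: (1 tbsp + 1 tsp = 4/3 tbsp) × 11/2 × 15 mL/tbsp = 110 mL
diced tomatoes: (1 cup + 7 tbsp = 1.4375 cup) × 11/2 × 180 g/cup ≈ 1423 g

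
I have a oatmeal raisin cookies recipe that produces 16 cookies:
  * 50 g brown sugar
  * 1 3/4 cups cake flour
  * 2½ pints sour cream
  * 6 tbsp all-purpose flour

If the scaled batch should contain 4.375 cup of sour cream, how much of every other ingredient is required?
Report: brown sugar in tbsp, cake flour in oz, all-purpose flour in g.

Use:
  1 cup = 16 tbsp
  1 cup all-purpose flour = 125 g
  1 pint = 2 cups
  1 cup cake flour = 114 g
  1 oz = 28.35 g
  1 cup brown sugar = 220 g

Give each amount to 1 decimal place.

brown sugar: 3.2 tbsp; cake flour: 6.2 oz; all-purpose flour: 41.0 g

The original recipe has 5 cup of sour cream, so the scaling factor is 4.375 ÷ 5 = 7/8 = 0.875.
brown sugar: 50 g × 7/8 ÷ 220 g/cup × 16 tbsp/cup ≈ 3.2 tbsp
cake flour: 1.75 cup × 7/8 × 114 g/cup ÷ 28.35 g/oz ≈ 6.2 oz
all-purpose flour: 6 tbsp × 7/8 ÷ 16 tbsp/cup × 125 g/cup ≈ 41.0 g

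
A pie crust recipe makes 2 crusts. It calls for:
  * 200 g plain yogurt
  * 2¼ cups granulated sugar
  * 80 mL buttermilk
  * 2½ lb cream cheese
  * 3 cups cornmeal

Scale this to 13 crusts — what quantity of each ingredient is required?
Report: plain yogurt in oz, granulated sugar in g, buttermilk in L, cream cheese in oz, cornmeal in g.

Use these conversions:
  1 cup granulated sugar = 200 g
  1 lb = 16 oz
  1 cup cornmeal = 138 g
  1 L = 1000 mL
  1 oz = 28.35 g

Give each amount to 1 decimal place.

plain yogurt: 45.9 oz; granulated sugar: 2925.0 g; buttermilk: 0.5 L; cream cheese: 260.0 oz; cornmeal: 2691.0 g

Scaling factor: 13/2 = 6.5.
plain yogurt: 200 g × 13/2 ÷ 28.35 g/oz ≈ 45.9 oz
granulated sugar: 2.25 cup × 13/2 × 200 g/cup = 2925.0 g
buttermilk: 80 mL × 13/2 ÷ 1000 mL/L ≈ 0.5 L
cream cheese: 2.5 lb × 13/2 × 16 oz/lb = 260.0 oz
cornmeal: 3 cup × 13/2 × 138 g/cup = 2691.0 g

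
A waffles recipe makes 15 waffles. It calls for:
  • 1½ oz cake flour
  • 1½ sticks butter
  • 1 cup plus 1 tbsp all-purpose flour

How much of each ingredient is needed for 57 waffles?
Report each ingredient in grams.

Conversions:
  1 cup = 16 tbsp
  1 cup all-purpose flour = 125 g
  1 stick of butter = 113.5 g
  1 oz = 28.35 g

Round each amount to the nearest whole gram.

cake flour: 162 g; butter: 647 g; all-purpose flour: 505 g

Scaling factor: 57/15 = 19/5 = 3.8.
cake flour: 1.5 oz × 19/5 × 28.35 g/oz ≈ 162 g
butter: 1.5 stick × 19/5 × 113.5 g/stick ≈ 647 g
all-purpose flour: (1 cup + 1 tbsp = 1.0625 cup) × 19/5 × 125 g/cup ≈ 505 g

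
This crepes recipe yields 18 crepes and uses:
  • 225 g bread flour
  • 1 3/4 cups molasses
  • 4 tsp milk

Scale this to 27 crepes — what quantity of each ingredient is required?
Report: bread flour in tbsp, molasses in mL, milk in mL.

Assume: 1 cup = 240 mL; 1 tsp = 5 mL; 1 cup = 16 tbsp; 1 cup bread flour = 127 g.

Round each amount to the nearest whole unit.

bread flour: 43 tbsp; molasses: 630 mL; milk: 30 mL

Scaling factor: 27/18 = 3/2 = 1.5.
bread flour: 225 g × 3/2 ÷ 127 g/cup × 16 tbsp/cup ≈ 43 tbsp
molasses: 1.75 cup × 3/2 × 240 mL/cup = 630 mL
milk: 4 tsp × 3/2 × 5 mL/tsp = 30 mL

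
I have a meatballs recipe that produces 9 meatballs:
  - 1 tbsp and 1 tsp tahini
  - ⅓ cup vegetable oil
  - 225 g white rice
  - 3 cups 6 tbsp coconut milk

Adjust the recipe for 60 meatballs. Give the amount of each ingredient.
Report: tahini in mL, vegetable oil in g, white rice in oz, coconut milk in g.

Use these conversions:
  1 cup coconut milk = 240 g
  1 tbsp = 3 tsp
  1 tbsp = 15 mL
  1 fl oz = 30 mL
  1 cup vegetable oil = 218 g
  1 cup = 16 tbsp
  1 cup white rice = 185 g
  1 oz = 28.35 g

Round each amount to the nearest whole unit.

tahini: 133 mL; vegetable oil: 484 g; white rice: 53 oz; coconut milk: 5400 g

Scaling factor: 60/9 = 20/3.
tahini: (1 tbsp + 1 tsp = 4/3 tbsp) × 20/3 × 15 mL/tbsp ≈ 133 mL
vegetable oil: 1/3 cup × 20/3 × 218 g/cup ≈ 484 g
white rice: 225 g × 20/3 ÷ 28.35 g/oz ≈ 53 oz
coconut milk: (3 cup + 6 tbsp = 3.375 cup) × 20/3 × 240 g/cup = 5400 g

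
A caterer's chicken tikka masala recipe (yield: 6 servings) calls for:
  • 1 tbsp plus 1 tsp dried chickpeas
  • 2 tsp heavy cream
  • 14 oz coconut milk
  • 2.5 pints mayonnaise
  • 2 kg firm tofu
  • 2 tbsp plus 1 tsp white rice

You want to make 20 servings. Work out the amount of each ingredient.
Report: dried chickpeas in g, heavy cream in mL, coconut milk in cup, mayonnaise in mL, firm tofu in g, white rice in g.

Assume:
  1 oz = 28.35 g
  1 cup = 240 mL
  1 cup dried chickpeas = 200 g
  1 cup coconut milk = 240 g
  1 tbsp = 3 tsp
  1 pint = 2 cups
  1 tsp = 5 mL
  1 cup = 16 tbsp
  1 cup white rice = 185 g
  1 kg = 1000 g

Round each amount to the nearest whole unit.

dried chickpeas: 56 g; heavy cream: 33 mL; coconut milk: 6 cup; mayonnaise: 4000 mL; firm tofu: 6667 g; white rice: 90 g

Scaling factor: 20/6 = 10/3.
dried chickpeas: (1 tbsp + 1 tsp = 4/3 tbsp) × 10/3 ÷ 16 tbsp/cup × 200 g/cup ≈ 56 g
heavy cream: 2 tsp × 10/3 × 5 mL/tsp ≈ 33 mL
coconut milk: 14 oz × 10/3 × 28.35 g/oz ÷ 240 g/cup ≈ 6 cup
mayonnaise: 2.5 pint × 10/3 × 2 cup/pint × 240 mL/cup = 4000 mL
firm tofu: 2 kg × 10/3 × 1000 g/kg ≈ 6667 g
white rice: (2 tbsp + 1 tsp = 7/3 tbsp) × 10/3 ÷ 16 tbsp/cup × 185 g/cup ≈ 90 g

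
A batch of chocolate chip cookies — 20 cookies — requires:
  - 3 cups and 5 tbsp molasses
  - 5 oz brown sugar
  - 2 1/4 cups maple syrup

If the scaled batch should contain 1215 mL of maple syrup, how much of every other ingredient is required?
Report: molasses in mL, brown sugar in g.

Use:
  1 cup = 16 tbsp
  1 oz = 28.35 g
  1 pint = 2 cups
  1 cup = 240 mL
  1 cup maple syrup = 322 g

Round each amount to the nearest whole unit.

molasses: 1789 mL; brown sugar: 319 g

The original recipe has 540 mL of maple syrup, so the scaling factor is 1215 ÷ 540 = 9/4 = 2.25.
molasses: (3 cup + 5 tbsp = 3.3125 cup) × 9/4 × 240 mL/cup ≈ 1789 mL
brown sugar: 5 oz × 9/4 × 28.35 g/oz ≈ 319 g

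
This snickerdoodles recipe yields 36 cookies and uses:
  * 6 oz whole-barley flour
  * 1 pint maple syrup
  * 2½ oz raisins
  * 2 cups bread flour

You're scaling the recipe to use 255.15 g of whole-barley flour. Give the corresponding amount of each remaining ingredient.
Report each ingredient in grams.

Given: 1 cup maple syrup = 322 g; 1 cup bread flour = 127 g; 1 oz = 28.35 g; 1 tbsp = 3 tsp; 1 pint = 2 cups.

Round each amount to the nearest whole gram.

maple syrup: 966 g; raisins: 106 g; bread flour: 381 g

The original recipe has 170.1 g of whole-barley flour, so the scaling factor is 255.15 ÷ 170.1 = 3/2 = 1.5.
maple syrup: 1 pint × 3/2 × 2 cup/pint × 322 g/cup = 966 g
raisins: 2.5 oz × 3/2 × 28.35 g/oz ≈ 106 g
bread flour: 2 cup × 3/2 × 127 g/cup = 381 g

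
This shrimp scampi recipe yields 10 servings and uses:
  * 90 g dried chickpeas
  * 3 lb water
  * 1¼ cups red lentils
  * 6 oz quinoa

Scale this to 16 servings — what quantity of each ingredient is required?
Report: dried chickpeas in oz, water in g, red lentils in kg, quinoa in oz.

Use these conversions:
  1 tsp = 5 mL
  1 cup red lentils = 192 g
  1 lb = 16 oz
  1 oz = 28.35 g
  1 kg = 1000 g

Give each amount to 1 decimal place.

dried chickpeas: 5.1 oz; water: 2177.3 g; red lentils: 0.4 kg; quinoa: 9.6 oz

Scaling factor: 16/10 = 8/5 = 1.6.
dried chickpeas: 90 g × 8/5 ÷ 28.35 g/oz ≈ 5.1 oz
water: 3 lb × 8/5 × 16 oz/lb × 28.35 g/oz ≈ 2177.3 g
red lentils: 1.25 cup × 8/5 × 192 g/cup ÷ 1000 g/kg ≈ 0.4 kg
quinoa: 6 oz × 8/5 = 9.6 oz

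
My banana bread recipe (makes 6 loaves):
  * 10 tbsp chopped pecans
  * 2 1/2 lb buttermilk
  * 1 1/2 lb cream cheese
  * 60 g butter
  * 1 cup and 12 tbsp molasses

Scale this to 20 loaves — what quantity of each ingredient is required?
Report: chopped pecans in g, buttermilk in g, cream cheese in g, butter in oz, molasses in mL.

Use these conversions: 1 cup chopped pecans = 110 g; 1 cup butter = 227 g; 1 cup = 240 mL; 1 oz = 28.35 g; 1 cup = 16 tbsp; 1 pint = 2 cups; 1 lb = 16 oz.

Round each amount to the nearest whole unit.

chopped pecans: 229 g; buttermilk: 3780 g; cream cheese: 2268 g; butter: 7 oz; molasses: 1400 mL

Scaling factor: 20/6 = 10/3.
chopped pecans: 10 tbsp × 10/3 ÷ 16 tbsp/cup × 110 g/cup ≈ 229 g
buttermilk: 2.5 lb × 10/3 × 16 oz/lb × 28.35 g/oz = 3780 g
cream cheese: 1.5 lb × 10/3 × 16 oz/lb × 28.35 g/oz = 2268 g
butter: 60 g × 10/3 ÷ 28.35 g/oz ≈ 7 oz
molasses: (1 cup + 12 tbsp = 1.75 cup) × 10/3 × 240 mL/cup = 1400 mL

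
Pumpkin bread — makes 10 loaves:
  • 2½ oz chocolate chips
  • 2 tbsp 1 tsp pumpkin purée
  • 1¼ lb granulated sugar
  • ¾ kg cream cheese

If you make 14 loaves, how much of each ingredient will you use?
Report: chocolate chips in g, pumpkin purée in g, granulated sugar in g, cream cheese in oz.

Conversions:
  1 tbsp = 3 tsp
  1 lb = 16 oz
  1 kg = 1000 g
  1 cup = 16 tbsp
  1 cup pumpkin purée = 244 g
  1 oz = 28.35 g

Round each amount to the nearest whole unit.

chocolate chips: 99 g; pumpkin purée: 50 g; granulated sugar: 794 g; cream cheese: 37 oz

Scaling factor: 14/10 = 7/5 = 1.4.
chocolate chips: 2.5 oz × 7/5 × 28.35 g/oz ≈ 99 g
pumpkin purée: (2 tbsp + 1 tsp = 7/3 tbsp) × 7/5 ÷ 16 tbsp/cup × 244 g/cup ≈ 50 g
granulated sugar: 1.25 lb × 7/5 × 16 oz/lb × 28.35 g/oz ≈ 794 g
cream cheese: 0.75 kg × 7/5 × 1000 g/kg ÷ 28.35 g/oz ≈ 37 oz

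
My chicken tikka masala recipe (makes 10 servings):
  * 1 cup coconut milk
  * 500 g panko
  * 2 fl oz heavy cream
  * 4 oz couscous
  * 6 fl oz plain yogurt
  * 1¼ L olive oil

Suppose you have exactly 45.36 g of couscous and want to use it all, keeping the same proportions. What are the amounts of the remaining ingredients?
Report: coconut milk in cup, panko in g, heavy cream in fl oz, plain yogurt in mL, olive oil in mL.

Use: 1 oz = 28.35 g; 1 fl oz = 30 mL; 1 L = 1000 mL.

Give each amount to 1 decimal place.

The original recipe has 113.4 g of couscous, so the scaling factor is 45.36 ÷ 113.4 = 2/5 = 0.4.
coconut milk: 1 cup × 2/5 = 0.4 cup
panko: 500 g × 2/5 = 200.0 g
heavy cream: 2 fl oz × 2/5 = 0.8 fl oz
plain yogurt: 6 fl oz × 2/5 × 30 mL/fl oz = 72.0 mL
olive oil: 1.25 L × 2/5 × 1000 mL/L = 500.0 mL

coconut milk: 0.4 cup; panko: 200.0 g; heavy cream: 0.8 fl oz; plain yogurt: 72.0 mL; olive oil: 500.0 mL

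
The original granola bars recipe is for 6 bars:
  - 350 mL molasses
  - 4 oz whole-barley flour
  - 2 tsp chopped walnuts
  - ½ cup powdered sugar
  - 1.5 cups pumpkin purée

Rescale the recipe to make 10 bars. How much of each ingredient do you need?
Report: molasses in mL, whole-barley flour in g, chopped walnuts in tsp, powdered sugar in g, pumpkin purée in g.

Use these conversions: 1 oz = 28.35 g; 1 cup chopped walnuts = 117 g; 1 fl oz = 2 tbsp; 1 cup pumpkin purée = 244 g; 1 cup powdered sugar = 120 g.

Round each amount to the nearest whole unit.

molasses: 583 mL; whole-barley flour: 189 g; chopped walnuts: 3 tsp; powdered sugar: 100 g; pumpkin purée: 610 g

Scaling factor: 10/6 = 5/3.
molasses: 350 mL × 5/3 ≈ 583 mL
whole-barley flour: 4 oz × 5/3 × 28.35 g/oz = 189 g
chopped walnuts: 2 tsp × 5/3 ≈ 3 tsp
powdered sugar: 0.5 cup × 5/3 × 120 g/cup = 100 g
pumpkin purée: 1.5 cup × 5/3 × 244 g/cup = 610 g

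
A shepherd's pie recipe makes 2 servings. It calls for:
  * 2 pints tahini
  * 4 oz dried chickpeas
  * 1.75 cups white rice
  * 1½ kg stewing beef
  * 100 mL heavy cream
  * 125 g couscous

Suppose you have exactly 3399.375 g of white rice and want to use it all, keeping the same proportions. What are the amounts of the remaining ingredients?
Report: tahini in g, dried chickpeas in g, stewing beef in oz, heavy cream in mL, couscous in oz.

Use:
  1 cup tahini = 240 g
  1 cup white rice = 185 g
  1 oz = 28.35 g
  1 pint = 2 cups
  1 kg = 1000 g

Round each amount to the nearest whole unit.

The original recipe has 323.75 g of white rice, so the scaling factor is 3399.375 ÷ 323.75 = 21/2 = 10.5.
tahini: 2 pint × 21/2 × 2 cup/pint × 240 g/cup = 10080 g
dried chickpeas: 4 oz × 21/2 × 28.35 g/oz ≈ 1191 g
stewing beef: 1.5 kg × 21/2 × 1000 g/kg ÷ 28.35 g/oz ≈ 556 oz
heavy cream: 100 mL × 21/2 = 1050 mL
couscous: 125 g × 21/2 ÷ 28.35 g/oz ≈ 46 oz

tahini: 10080 g; dried chickpeas: 1191 g; stewing beef: 556 oz; heavy cream: 1050 mL; couscous: 46 oz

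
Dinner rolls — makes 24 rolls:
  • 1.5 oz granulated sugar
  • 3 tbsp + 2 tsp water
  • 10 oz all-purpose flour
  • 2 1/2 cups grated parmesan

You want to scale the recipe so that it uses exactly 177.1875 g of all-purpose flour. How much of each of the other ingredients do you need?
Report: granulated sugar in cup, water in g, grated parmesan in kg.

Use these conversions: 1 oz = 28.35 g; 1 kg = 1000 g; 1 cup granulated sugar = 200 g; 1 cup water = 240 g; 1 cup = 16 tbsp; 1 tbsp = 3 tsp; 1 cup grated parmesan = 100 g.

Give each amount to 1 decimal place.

The original recipe has 283.5 g of all-purpose flour, so the scaling factor is 177.1875 ÷ 283.5 = 5/8 = 0.625.
granulated sugar: 1.5 oz × 5/8 × 28.35 g/oz ÷ 200 g/cup ≈ 0.1 cup
water: (3 tbsp + 2 tsp = 11/3 tbsp) × 5/8 ÷ 16 tbsp/cup × 240 g/cup ≈ 34.4 g
grated parmesan: 2.5 cup × 5/8 × 100 g/cup ÷ 1000 g/kg ≈ 0.2 kg

granulated sugar: 0.1 cup; water: 34.4 g; grated parmesan: 0.2 kg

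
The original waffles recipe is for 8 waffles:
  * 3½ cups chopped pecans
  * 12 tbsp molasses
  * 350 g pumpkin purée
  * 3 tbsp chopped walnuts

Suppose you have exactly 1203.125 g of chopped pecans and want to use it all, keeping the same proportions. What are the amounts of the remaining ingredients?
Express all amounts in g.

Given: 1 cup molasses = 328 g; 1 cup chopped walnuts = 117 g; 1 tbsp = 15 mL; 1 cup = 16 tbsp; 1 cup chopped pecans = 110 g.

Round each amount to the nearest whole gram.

molasses: 769 g; pumpkin purée: 1094 g; chopped walnuts: 69 g

The original recipe has 385 g of chopped pecans, so the scaling factor is 1203.125 ÷ 385 = 25/8 = 3.125.
molasses: 12 tbsp × 25/8 ÷ 16 tbsp/cup × 328 g/cup ≈ 769 g
pumpkin purée: 350 g × 25/8 ≈ 1094 g
chopped walnuts: 3 tbsp × 25/8 ÷ 16 tbsp/cup × 117 g/cup ≈ 69 g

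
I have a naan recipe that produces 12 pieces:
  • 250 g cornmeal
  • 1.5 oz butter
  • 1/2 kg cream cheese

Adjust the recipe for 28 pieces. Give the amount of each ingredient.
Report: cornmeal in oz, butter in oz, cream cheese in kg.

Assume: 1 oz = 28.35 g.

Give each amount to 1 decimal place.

cornmeal: 20.6 oz; butter: 3.5 oz; cream cheese: 1.2 kg

Scaling factor: 28/12 = 7/3.
cornmeal: 250 g × 7/3 ÷ 28.35 g/oz ≈ 20.6 oz
butter: 1.5 oz × 7/3 = 3.5 oz
cream cheese: 0.5 kg × 7/3 ≈ 1.2 kg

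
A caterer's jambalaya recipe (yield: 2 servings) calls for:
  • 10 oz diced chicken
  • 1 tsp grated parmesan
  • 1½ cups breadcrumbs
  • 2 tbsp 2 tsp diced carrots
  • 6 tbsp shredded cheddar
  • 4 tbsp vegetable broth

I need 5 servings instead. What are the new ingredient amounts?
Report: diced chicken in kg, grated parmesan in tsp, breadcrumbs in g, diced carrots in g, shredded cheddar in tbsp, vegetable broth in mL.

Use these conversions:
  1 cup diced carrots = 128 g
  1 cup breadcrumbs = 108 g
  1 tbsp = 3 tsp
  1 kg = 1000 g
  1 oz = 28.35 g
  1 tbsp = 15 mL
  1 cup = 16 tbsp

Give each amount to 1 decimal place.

diced chicken: 0.7 kg; grated parmesan: 2.5 tsp; breadcrumbs: 405.0 g; diced carrots: 53.3 g; shredded cheddar: 15.0 tbsp; vegetable broth: 150.0 mL

Scaling factor: 5/2 = 2.5.
diced chicken: 10 oz × 5/2 × 28.35 g/oz ÷ 1000 g/kg ≈ 0.7 kg
grated parmesan: 1 tsp × 5/2 = 2.5 tsp
breadcrumbs: 1.5 cup × 5/2 × 108 g/cup = 405.0 g
diced carrots: (2 tbsp + 2 tsp = 8/3 tbsp) × 5/2 ÷ 16 tbsp/cup × 128 g/cup ≈ 53.3 g
shredded cheddar: 6 tbsp × 5/2 = 15.0 tbsp
vegetable broth: 4 tbsp × 5/2 × 15 mL/tbsp = 150.0 mL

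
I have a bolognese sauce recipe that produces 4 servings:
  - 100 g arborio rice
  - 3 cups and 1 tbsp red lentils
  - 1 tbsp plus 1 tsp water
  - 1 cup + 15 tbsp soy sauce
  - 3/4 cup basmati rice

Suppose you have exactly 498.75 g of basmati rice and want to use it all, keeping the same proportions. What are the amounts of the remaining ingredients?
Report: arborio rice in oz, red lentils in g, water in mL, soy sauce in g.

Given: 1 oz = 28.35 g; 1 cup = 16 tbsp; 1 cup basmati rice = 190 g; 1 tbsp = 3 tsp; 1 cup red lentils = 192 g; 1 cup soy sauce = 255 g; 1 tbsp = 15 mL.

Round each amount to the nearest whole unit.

The original recipe has 142.5 g of basmati rice, so the scaling factor is 498.75 ÷ 142.5 = 7/2 = 3.5.
arborio rice: 100 g × 7/2 ÷ 28.35 g/oz ≈ 12 oz
red lentils: (3 cup + 1 tbsp = 3.0625 cup) × 7/2 × 192 g/cup = 2058 g
water: (1 tbsp + 1 tsp = 4/3 tbsp) × 7/2 × 15 mL/tbsp = 70 mL
soy sauce: (1 cup + 15 tbsp = 1.9375 cup) × 7/2 × 255 g/cup ≈ 1729 g

arborio rice: 12 oz; red lentils: 2058 g; water: 70 mL; soy sauce: 1729 g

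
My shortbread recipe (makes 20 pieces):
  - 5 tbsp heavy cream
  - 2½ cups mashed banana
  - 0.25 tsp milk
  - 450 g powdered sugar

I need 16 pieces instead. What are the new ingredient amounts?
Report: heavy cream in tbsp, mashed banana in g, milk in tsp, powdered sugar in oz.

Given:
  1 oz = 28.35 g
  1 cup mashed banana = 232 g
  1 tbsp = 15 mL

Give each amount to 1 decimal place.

heavy cream: 4.0 tbsp; mashed banana: 464.0 g; milk: 0.2 tsp; powdered sugar: 12.7 oz

Scaling factor: 16/20 = 4/5 = 0.8.
heavy cream: 5 tbsp × 4/5 = 4.0 tbsp
mashed banana: 2.5 cup × 4/5 × 232 g/cup = 464.0 g
milk: 0.25 tsp × 4/5 = 0.2 tsp
powdered sugar: 450 g × 4/5 ÷ 28.35 g/oz ≈ 12.7 oz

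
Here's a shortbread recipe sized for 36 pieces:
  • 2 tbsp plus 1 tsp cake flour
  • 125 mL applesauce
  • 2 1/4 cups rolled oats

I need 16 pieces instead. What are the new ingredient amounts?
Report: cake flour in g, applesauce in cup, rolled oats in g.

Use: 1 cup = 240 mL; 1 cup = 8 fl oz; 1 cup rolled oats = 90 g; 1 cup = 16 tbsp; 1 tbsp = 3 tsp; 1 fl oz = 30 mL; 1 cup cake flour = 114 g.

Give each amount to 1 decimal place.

Scaling factor: 16/36 = 4/9.
cake flour: (2 tbsp + 1 tsp = 7/3 tbsp) × 4/9 ÷ 16 tbsp/cup × 114 g/cup ≈ 7.4 g
applesauce: 125 mL × 4/9 ÷ 240 mL/cup ≈ 0.2 cup
rolled oats: 2.25 cup × 4/9 × 90 g/cup = 90.0 g

cake flour: 7.4 g; applesauce: 0.2 cup; rolled oats: 90.0 g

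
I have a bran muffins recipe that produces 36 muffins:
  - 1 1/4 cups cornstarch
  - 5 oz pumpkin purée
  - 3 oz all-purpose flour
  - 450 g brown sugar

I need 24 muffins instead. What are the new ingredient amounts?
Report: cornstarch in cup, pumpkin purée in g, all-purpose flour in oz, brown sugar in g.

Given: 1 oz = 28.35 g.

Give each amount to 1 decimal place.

cornstarch: 0.8 cup; pumpkin purée: 94.5 g; all-purpose flour: 2.0 oz; brown sugar: 300.0 g

Scaling factor: 24/36 = 2/3.
cornstarch: 1.25 cup × 2/3 ≈ 0.8 cup
pumpkin purée: 5 oz × 2/3 × 28.35 g/oz = 94.5 g
all-purpose flour: 3 oz × 2/3 = 2.0 oz
brown sugar: 450 g × 2/3 = 300.0 g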